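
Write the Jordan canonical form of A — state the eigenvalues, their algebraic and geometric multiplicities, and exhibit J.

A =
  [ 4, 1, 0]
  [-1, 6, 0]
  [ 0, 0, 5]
J_2(5) ⊕ J_1(5)

The characteristic polynomial is
  det(x·I − A) = x^3 - 15*x^2 + 75*x - 125 = (x - 5)^3

Eigenvalues and multiplicities (the geometric multiplicity of λ is n − rank(A − λI), which equals the number of Jordan blocks for λ):
  λ = 5: algebraic multiplicity = 3, geometric multiplicity = 2

Determining the block sizes for each eigenvalue:
  λ = 5: 2 blocks summing to 3 forces exactly one block of size 2 and the rest size 1 → block sizes [2, 1]

Assembling the blocks gives a Jordan form
J =
  [5, 1, 0]
  [0, 5, 0]
  [0, 0, 5]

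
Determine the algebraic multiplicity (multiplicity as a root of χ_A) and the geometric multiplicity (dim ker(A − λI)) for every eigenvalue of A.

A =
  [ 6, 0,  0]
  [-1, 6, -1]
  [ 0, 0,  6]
λ = 6: alg = 3, geom = 2

Step 1 — factor the characteristic polynomial to read off the algebraic multiplicities:
  χ_A(x) = (x - 6)^3

Step 2 — compute geometric multiplicities via the rank-nullity identity g(λ) = n − rank(A − λI):
  rank(A − (6)·I) = 1, so dim ker(A − (6)·I) = n − 1 = 2

Summary:
  λ = 6: algebraic multiplicity = 3, geometric multiplicity = 2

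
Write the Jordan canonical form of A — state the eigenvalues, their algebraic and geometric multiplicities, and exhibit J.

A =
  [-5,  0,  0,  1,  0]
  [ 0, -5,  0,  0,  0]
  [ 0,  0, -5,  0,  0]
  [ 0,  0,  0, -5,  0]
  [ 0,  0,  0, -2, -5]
J_2(-5) ⊕ J_1(-5) ⊕ J_1(-5) ⊕ J_1(-5)

The characteristic polynomial is
  det(x·I − A) = x^5 + 25*x^4 + 250*x^3 + 1250*x^2 + 3125*x + 3125 = (x + 5)^5

Eigenvalues and multiplicities (the geometric multiplicity of λ is n − rank(A − λI), which equals the number of Jordan blocks for λ):
  λ = -5: algebraic multiplicity = 5, geometric multiplicity = 4

Determining the block sizes for each eigenvalue:
  λ = -5: 4 blocks summing to 5 forces exactly one block of size 2 and the rest size 1 → block sizes [2, 1, 1, 1]

Assembling the blocks gives a Jordan form
J =
  [-5,  1,  0,  0,  0]
  [ 0, -5,  0,  0,  0]
  [ 0,  0, -5,  0,  0]
  [ 0,  0,  0, -5,  0]
  [ 0,  0,  0,  0, -5]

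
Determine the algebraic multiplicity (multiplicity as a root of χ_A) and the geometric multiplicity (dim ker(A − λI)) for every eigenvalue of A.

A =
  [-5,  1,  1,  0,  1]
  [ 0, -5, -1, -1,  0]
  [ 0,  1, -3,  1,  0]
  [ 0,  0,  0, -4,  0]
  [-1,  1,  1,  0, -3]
λ = -4: alg = 5, geom = 3

Step 1 — factor the characteristic polynomial to read off the algebraic multiplicities:
  χ_A(x) = (x + 4)^5

Step 2 — compute geometric multiplicities via the rank-nullity identity g(λ) = n − rank(A − λI):
  rank(A − (-4)·I) = 2, so dim ker(A − (-4)·I) = n − 2 = 3

Summary:
  λ = -4: algebraic multiplicity = 5, geometric multiplicity = 3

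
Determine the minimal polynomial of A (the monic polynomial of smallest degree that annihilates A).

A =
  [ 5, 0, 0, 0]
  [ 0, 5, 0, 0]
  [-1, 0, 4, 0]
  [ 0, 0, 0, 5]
x^2 - 9*x + 20

The characteristic polynomial is χ_A(x) = (x - 5)^3*(x - 4), so the eigenvalues are known. The minimal polynomial is
  m_A(x) = Π_λ (x − λ)^{k_λ}
where k_λ is the size of the *largest* Jordan block for λ (equivalently, the smallest k with (A − λI)^k v = 0 for every generalised eigenvector v of λ).

  λ = 4: largest Jordan block has size 1, contributing (x − 4)
  λ = 5: largest Jordan block has size 1, contributing (x − 5)

So m_A(x) = (x - 5)*(x - 4) = x^2 - 9*x + 20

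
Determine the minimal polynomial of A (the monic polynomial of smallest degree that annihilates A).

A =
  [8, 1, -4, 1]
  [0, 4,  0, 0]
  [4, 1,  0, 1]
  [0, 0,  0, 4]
x^2 - 8*x + 16

The characteristic polynomial is χ_A(x) = (x - 4)^4, so the eigenvalues are known. The minimal polynomial is
  m_A(x) = Π_λ (x − λ)^{k_λ}
where k_λ is the size of the *largest* Jordan block for λ (equivalently, the smallest k with (A − λI)^k v = 0 for every generalised eigenvector v of λ).

  λ = 4: largest Jordan block has size 2, contributing (x − 4)^2

So m_A(x) = (x - 4)^2 = x^2 - 8*x + 16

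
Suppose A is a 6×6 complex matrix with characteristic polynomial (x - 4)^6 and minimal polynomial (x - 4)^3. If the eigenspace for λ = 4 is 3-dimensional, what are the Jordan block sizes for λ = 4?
Block sizes for λ = 4: [3, 2, 1]

Step 1 — from the characteristic polynomial, algebraic multiplicity of λ = 4 is 6. From dim ker(A − (4)·I) = 3, there are exactly 3 Jordan blocks for λ = 4.
Step 2 — from the minimal polynomial, the factor (x − 4)^3 tells us the largest block for λ = 4 has size 3.
Step 3 — with total size 6, 3 blocks, and largest block 3, the block sizes (in nonincreasing order) are [3, 2, 1].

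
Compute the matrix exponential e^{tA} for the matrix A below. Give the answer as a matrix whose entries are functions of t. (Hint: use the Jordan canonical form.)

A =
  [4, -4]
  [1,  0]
e^{tA} =
  [2*t*exp(2*t) + exp(2*t), -4*t*exp(2*t)]
  [t*exp(2*t), -2*t*exp(2*t) + exp(2*t)]

Strategy: write A = P · J · P⁻¹ where J is a Jordan canonical form, so e^{tA} = P · e^{tJ} · P⁻¹, and e^{tJ} can be computed block-by-block.

A has Jordan form
J =
  [2, 1]
  [0, 2]
(up to reordering of blocks).

Per-block formulas:
  For a 2×2 Jordan block J_2(2): exp(t · J_2(2)) = e^(2t)·(I + t·N), where N is the 2×2 nilpotent shift.

After assembling e^{tJ} and conjugating by P, we get:

e^{tA} =
  [2*t*exp(2*t) + exp(2*t), -4*t*exp(2*t)]
  [t*exp(2*t), -2*t*exp(2*t) + exp(2*t)]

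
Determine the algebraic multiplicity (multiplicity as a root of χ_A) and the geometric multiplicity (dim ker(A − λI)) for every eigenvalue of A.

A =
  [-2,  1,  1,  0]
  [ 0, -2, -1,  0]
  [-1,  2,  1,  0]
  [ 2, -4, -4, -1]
λ = -1: alg = 4, geom = 2

Step 1 — factor the characteristic polynomial to read off the algebraic multiplicities:
  χ_A(x) = (x + 1)^4

Step 2 — compute geometric multiplicities via the rank-nullity identity g(λ) = n − rank(A − λI):
  rank(A − (-1)·I) = 2, so dim ker(A − (-1)·I) = n − 2 = 2

Summary:
  λ = -1: algebraic multiplicity = 4, geometric multiplicity = 2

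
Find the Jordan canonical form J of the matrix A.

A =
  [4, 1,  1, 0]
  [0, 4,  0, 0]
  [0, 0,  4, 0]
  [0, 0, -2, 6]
J_2(4) ⊕ J_1(4) ⊕ J_1(6)

The characteristic polynomial is
  det(x·I − A) = x^4 - 18*x^3 + 120*x^2 - 352*x + 384 = (x - 6)*(x - 4)^3

Eigenvalues and multiplicities (the geometric multiplicity of λ is n − rank(A − λI), which equals the number of Jordan blocks for λ):
  λ = 4: algebraic multiplicity = 3, geometric multiplicity = 2
  λ = 6: algebraic multiplicity = 1, geometric multiplicity = 1

Determining the block sizes for each eigenvalue:
  λ = 4: 2 blocks summing to 3 forces exactly one block of size 2 and the rest size 1 → block sizes [2, 1]
  λ = 6: one block (gm = 1), so the single block has size am = 1 → block sizes [1]

Assembling the blocks gives a Jordan form
J =
  [4, 1, 0, 0]
  [0, 4, 0, 0]
  [0, 0, 4, 0]
  [0, 0, 0, 6]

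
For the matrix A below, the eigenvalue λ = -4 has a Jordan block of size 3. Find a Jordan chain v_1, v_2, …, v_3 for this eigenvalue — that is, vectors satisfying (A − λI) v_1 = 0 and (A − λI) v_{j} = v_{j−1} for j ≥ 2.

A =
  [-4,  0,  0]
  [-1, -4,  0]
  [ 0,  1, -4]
A Jordan chain for λ = -4 of length 3:
v_1 = (0, 0, -1)ᵀ
v_2 = (0, -1, 0)ᵀ
v_3 = (1, 0, 0)ᵀ

Let N = A − (-4)·I. We want v_3 with N^3 v_3 = 0 but N^2 v_3 ≠ 0; then v_{j-1} := N · v_j for j = 3, …, 2.

Pick v_3 = (1, 0, 0)ᵀ.
Then v_2 = N · v_3 = (0, -1, 0)ᵀ.
Then v_1 = N · v_2 = (0, 0, -1)ᵀ.

Sanity check: (A − (-4)·I) v_1 = (0, 0, 0)ᵀ = 0. ✓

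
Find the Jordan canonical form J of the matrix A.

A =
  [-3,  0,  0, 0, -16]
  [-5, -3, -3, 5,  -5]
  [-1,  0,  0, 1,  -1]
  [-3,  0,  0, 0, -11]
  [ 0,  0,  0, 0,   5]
J_1(-3) ⊕ J_1(-3) ⊕ J_2(0) ⊕ J_1(5)

The characteristic polynomial is
  det(x·I − A) = x^5 + x^4 - 21*x^3 - 45*x^2 = x^2*(x - 5)*(x + 3)^2

Eigenvalues and multiplicities (the geometric multiplicity of λ is n − rank(A − λI), which equals the number of Jordan blocks for λ):
  λ = -3: algebraic multiplicity = 2, geometric multiplicity = 2
  λ = 0: algebraic multiplicity = 2, geometric multiplicity = 1
  λ = 5: algebraic multiplicity = 1, geometric multiplicity = 1

Determining the block sizes for each eigenvalue:
  λ = -3: gm = am = 2, so every block has size 1 → block sizes [1, 1]
  λ = 0: one block (gm = 1), so the single block has size am = 2 → block sizes [2]
  λ = 5: one block (gm = 1), so the single block has size am = 1 → block sizes [1]

Assembling the blocks gives a Jordan form
J =
  [-3,  0, 0, 0, 0]
  [ 0, -3, 0, 0, 0]
  [ 0,  0, 0, 1, 0]
  [ 0,  0, 0, 0, 0]
  [ 0,  0, 0, 0, 5]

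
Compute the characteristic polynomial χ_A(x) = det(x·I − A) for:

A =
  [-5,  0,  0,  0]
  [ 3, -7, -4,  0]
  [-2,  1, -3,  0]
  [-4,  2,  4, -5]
x^4 + 20*x^3 + 150*x^2 + 500*x + 625

Expanding det(x·I − A) (e.g. by cofactor expansion or by noting that A is similar to its Jordan form J, which has the same characteristic polynomial as A) gives
  χ_A(x) = x^4 + 20*x^3 + 150*x^2 + 500*x + 625
which factors as (x + 5)^4. The eigenvalues (with algebraic multiplicities) are λ = -5 with multiplicity 4.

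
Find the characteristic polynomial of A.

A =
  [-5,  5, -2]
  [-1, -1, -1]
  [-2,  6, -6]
x^3 + 12*x^2 + 48*x + 64

Expanding det(x·I − A) (e.g. by cofactor expansion or by noting that A is similar to its Jordan form J, which has the same characteristic polynomial as A) gives
  χ_A(x) = x^3 + 12*x^2 + 48*x + 64
which factors as (x + 4)^3. The eigenvalues (with algebraic multiplicities) are λ = -4 with multiplicity 3.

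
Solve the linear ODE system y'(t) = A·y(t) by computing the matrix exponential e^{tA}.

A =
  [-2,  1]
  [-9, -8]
e^{tA} =
  [3*t*exp(-5*t) + exp(-5*t), t*exp(-5*t)]
  [-9*t*exp(-5*t), -3*t*exp(-5*t) + exp(-5*t)]

Strategy: write A = P · J · P⁻¹ where J is a Jordan canonical form, so e^{tA} = P · e^{tJ} · P⁻¹, and e^{tJ} can be computed block-by-block.

A has Jordan form
J =
  [-5,  1]
  [ 0, -5]
(up to reordering of blocks).

Per-block formulas:
  For a 2×2 Jordan block J_2(-5): exp(t · J_2(-5)) = e^(-5t)·(I + t·N), where N is the 2×2 nilpotent shift.

After assembling e^{tJ} and conjugating by P, we get:

e^{tA} =
  [3*t*exp(-5*t) + exp(-5*t), t*exp(-5*t)]
  [-9*t*exp(-5*t), -3*t*exp(-5*t) + exp(-5*t)]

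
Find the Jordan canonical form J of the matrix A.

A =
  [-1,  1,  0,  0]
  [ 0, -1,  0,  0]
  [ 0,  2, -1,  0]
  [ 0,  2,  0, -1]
J_2(-1) ⊕ J_1(-1) ⊕ J_1(-1)

The characteristic polynomial is
  det(x·I − A) = x^4 + 4*x^3 + 6*x^2 + 4*x + 1 = (x + 1)^4

Eigenvalues and multiplicities (the geometric multiplicity of λ is n − rank(A − λI), which equals the number of Jordan blocks for λ):
  λ = -1: algebraic multiplicity = 4, geometric multiplicity = 3

Determining the block sizes for each eigenvalue:
  λ = -1: 3 blocks summing to 4 forces exactly one block of size 2 and the rest size 1 → block sizes [2, 1, 1]

Assembling the blocks gives a Jordan form
J =
  [-1,  1,  0,  0]
  [ 0, -1,  0,  0]
  [ 0,  0, -1,  0]
  [ 0,  0,  0, -1]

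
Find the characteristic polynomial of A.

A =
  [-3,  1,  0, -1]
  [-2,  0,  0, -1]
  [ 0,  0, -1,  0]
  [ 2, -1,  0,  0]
x^4 + 4*x^3 + 6*x^2 + 4*x + 1

Expanding det(x·I − A) (e.g. by cofactor expansion or by noting that A is similar to its Jordan form J, which has the same characteristic polynomial as A) gives
  χ_A(x) = x^4 + 4*x^3 + 6*x^2 + 4*x + 1
which factors as (x + 1)^4. The eigenvalues (with algebraic multiplicities) are λ = -1 with multiplicity 4.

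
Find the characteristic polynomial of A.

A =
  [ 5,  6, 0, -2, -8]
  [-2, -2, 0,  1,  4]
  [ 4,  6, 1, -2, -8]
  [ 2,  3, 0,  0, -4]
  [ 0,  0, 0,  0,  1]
x^5 - 5*x^4 + 10*x^3 - 10*x^2 + 5*x - 1

Expanding det(x·I − A) (e.g. by cofactor expansion or by noting that A is similar to its Jordan form J, which has the same characteristic polynomial as A) gives
  χ_A(x) = x^5 - 5*x^4 + 10*x^3 - 10*x^2 + 5*x - 1
which factors as (x - 1)^5. The eigenvalues (with algebraic multiplicities) are λ = 1 with multiplicity 5.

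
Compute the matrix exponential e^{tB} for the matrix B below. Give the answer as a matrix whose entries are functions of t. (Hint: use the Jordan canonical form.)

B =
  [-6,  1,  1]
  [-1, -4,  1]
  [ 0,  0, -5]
e^{tB} =
  [-t*exp(-5*t) + exp(-5*t), t*exp(-5*t), t*exp(-5*t)]
  [-t*exp(-5*t), t*exp(-5*t) + exp(-5*t), t*exp(-5*t)]
  [0, 0, exp(-5*t)]

Strategy: write B = P · J · P⁻¹ where J is a Jordan canonical form, so e^{tB} = P · e^{tJ} · P⁻¹, and e^{tJ} can be computed block-by-block.

B has Jordan form
J =
  [-5,  1,  0]
  [ 0, -5,  0]
  [ 0,  0, -5]
(up to reordering of blocks).

Per-block formulas:
  For a 1×1 block at λ = -5: exp(t · [-5]) = [e^(-5t)].
  For a 2×2 Jordan block J_2(-5): exp(t · J_2(-5)) = e^(-5t)·(I + t·N), where N is the 2×2 nilpotent shift.

After assembling e^{tJ} and conjugating by P, we get:

e^{tB} =
  [-t*exp(-5*t) + exp(-5*t), t*exp(-5*t), t*exp(-5*t)]
  [-t*exp(-5*t), t*exp(-5*t) + exp(-5*t), t*exp(-5*t)]
  [0, 0, exp(-5*t)]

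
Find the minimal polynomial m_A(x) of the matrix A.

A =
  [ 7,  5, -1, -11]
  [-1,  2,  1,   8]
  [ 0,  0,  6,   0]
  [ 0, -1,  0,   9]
x^3 - 18*x^2 + 108*x - 216

The characteristic polynomial is χ_A(x) = (x - 6)^4, so the eigenvalues are known. The minimal polynomial is
  m_A(x) = Π_λ (x − λ)^{k_λ}
where k_λ is the size of the *largest* Jordan block for λ (equivalently, the smallest k with (A − λI)^k v = 0 for every generalised eigenvector v of λ).

  λ = 6: largest Jordan block has size 3, contributing (x − 6)^3

So m_A(x) = (x - 6)^3 = x^3 - 18*x^2 + 108*x - 216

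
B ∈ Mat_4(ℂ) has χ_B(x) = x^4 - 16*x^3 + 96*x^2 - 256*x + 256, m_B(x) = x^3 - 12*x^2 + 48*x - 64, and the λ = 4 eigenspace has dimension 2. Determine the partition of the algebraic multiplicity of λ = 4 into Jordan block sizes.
Block sizes for λ = 4: [3, 1]

Step 1 — from the characteristic polynomial, algebraic multiplicity of λ = 4 is 4. From dim ker(B − (4)·I) = 2, there are exactly 2 Jordan blocks for λ = 4.
Step 2 — from the minimal polynomial, the factor (x − 4)^3 tells us the largest block for λ = 4 has size 3.
Step 3 — with total size 4, 2 blocks, and largest block 3, the block sizes (in nonincreasing order) are [3, 1].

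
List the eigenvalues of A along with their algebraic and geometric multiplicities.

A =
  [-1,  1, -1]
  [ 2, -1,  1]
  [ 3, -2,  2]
λ = 0: alg = 3, geom = 1

Step 1 — factor the characteristic polynomial to read off the algebraic multiplicities:
  χ_A(x) = x^3

Step 2 — compute geometric multiplicities via the rank-nullity identity g(λ) = n − rank(A − λI):
  rank(A − (0)·I) = 2, so dim ker(A − (0)·I) = n − 2 = 1

Summary:
  λ = 0: algebraic multiplicity = 3, geometric multiplicity = 1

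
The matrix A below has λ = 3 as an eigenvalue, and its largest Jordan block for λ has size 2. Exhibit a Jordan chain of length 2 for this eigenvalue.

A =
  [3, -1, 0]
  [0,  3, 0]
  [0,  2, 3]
A Jordan chain for λ = 3 of length 2:
v_1 = (-1, 0, 2)ᵀ
v_2 = (0, 1, 0)ᵀ

Let N = A − (3)·I. We want v_2 with N^2 v_2 = 0 but N^1 v_2 ≠ 0; then v_{j-1} := N · v_j for j = 2, …, 2.

Pick v_2 = (0, 1, 0)ᵀ.
Then v_1 = N · v_2 = (-1, 0, 2)ᵀ.

Sanity check: (A − (3)·I) v_1 = (0, 0, 0)ᵀ = 0. ✓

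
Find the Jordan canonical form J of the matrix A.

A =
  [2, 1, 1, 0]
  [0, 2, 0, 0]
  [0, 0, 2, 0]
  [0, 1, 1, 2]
J_2(2) ⊕ J_1(2) ⊕ J_1(2)

The characteristic polynomial is
  det(x·I − A) = x^4 - 8*x^3 + 24*x^2 - 32*x + 16 = (x - 2)^4

Eigenvalues and multiplicities (the geometric multiplicity of λ is n − rank(A − λI), which equals the number of Jordan blocks for λ):
  λ = 2: algebraic multiplicity = 4, geometric multiplicity = 3

Determining the block sizes for each eigenvalue:
  λ = 2: 3 blocks summing to 4 forces exactly one block of size 2 and the rest size 1 → block sizes [2, 1, 1]

Assembling the blocks gives a Jordan form
J =
  [2, 1, 0, 0]
  [0, 2, 0, 0]
  [0, 0, 2, 0]
  [0, 0, 0, 2]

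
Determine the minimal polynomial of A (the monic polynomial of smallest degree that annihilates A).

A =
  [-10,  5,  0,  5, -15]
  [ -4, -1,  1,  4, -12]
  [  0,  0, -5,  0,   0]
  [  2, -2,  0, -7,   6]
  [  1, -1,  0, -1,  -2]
x^3 + 15*x^2 + 75*x + 125

The characteristic polynomial is χ_A(x) = (x + 5)^5, so the eigenvalues are known. The minimal polynomial is
  m_A(x) = Π_λ (x − λ)^{k_λ}
where k_λ is the size of the *largest* Jordan block for λ (equivalently, the smallest k with (A − λI)^k v = 0 for every generalised eigenvector v of λ).

  λ = -5: largest Jordan block has size 3, contributing (x + 5)^3

So m_A(x) = (x + 5)^3 = x^3 + 15*x^2 + 75*x + 125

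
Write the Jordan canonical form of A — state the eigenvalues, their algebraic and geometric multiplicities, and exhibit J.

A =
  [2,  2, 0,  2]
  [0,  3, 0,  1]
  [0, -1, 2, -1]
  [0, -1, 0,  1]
J_2(2) ⊕ J_1(2) ⊕ J_1(2)

The characteristic polynomial is
  det(x·I − A) = x^4 - 8*x^3 + 24*x^2 - 32*x + 16 = (x - 2)^4

Eigenvalues and multiplicities (the geometric multiplicity of λ is n − rank(A − λI), which equals the number of Jordan blocks for λ):
  λ = 2: algebraic multiplicity = 4, geometric multiplicity = 3

Determining the block sizes for each eigenvalue:
  λ = 2: 3 blocks summing to 4 forces exactly one block of size 2 and the rest size 1 → block sizes [2, 1, 1]

Assembling the blocks gives a Jordan form
J =
  [2, 1, 0, 0]
  [0, 2, 0, 0]
  [0, 0, 2, 0]
  [0, 0, 0, 2]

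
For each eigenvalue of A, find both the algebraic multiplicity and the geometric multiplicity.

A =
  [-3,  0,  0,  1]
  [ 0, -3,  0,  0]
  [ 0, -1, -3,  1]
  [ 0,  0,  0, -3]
λ = -3: alg = 4, geom = 2

Step 1 — factor the characteristic polynomial to read off the algebraic multiplicities:
  χ_A(x) = (x + 3)^4

Step 2 — compute geometric multiplicities via the rank-nullity identity g(λ) = n − rank(A − λI):
  rank(A − (-3)·I) = 2, so dim ker(A − (-3)·I) = n − 2 = 2

Summary:
  λ = -3: algebraic multiplicity = 4, geometric multiplicity = 2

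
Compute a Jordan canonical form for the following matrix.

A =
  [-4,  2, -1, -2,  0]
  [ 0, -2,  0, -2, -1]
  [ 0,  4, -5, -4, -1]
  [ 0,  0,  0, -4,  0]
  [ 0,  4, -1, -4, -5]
J_3(-4) ⊕ J_1(-4) ⊕ J_1(-4)

The characteristic polynomial is
  det(x·I − A) = x^5 + 20*x^4 + 160*x^3 + 640*x^2 + 1280*x + 1024 = (x + 4)^5

Eigenvalues and multiplicities (the geometric multiplicity of λ is n − rank(A − λI), which equals the number of Jordan blocks for λ):
  λ = -4: algebraic multiplicity = 5, geometric multiplicity = 3

Determining the block sizes for each eigenvalue:
  λ = -4: with am = 5 and gm = 3, the partition is not yet determined (e.g. several partitions of 5 into 3 parts exist). Let N = A − (-4)·I. Computing rank(N^1) = 2, rank(N^2) = 1, rank(N^3) = 0; the number of blocks of size ≥ j is rank(N^{j−1}) − rank(N^j), giving [3, 1, 1]. So we have 1 block(s) of size 3, 2 block(s) of size 1 → block sizes [3, 1, 1]

Assembling the blocks gives a Jordan form
J =
  [-4,  1,  0,  0,  0]
  [ 0, -4,  1,  0,  0]
  [ 0,  0, -4,  0,  0]
  [ 0,  0,  0, -4,  0]
  [ 0,  0,  0,  0, -4]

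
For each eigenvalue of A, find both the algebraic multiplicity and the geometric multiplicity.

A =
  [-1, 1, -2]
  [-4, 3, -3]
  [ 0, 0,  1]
λ = 1: alg = 3, geom = 1

Step 1 — factor the characteristic polynomial to read off the algebraic multiplicities:
  χ_A(x) = (x - 1)^3

Step 2 — compute geometric multiplicities via the rank-nullity identity g(λ) = n − rank(A − λI):
  rank(A − (1)·I) = 2, so dim ker(A − (1)·I) = n − 2 = 1

Summary:
  λ = 1: algebraic multiplicity = 3, geometric multiplicity = 1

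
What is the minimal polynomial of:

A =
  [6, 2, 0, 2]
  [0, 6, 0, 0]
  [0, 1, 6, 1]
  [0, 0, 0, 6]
x^2 - 12*x + 36

The characteristic polynomial is χ_A(x) = (x - 6)^4, so the eigenvalues are known. The minimal polynomial is
  m_A(x) = Π_λ (x − λ)^{k_λ}
where k_λ is the size of the *largest* Jordan block for λ (equivalently, the smallest k with (A − λI)^k v = 0 for every generalised eigenvector v of λ).

  λ = 6: largest Jordan block has size 2, contributing (x − 6)^2

So m_A(x) = (x - 6)^2 = x^2 - 12*x + 36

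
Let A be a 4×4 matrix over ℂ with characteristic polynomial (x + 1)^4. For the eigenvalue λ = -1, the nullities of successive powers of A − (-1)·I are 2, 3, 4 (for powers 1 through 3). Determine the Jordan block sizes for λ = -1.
Block sizes for λ = -1: [3, 1]

From the dimensions of kernels of powers, the number of Jordan blocks of size at least j is d_j − d_{j−1} where d_j = dim ker(N^j) (with d_0 = 0). Computing the differences gives [2, 1, 1].
The number of blocks of size exactly k is (#blocks of size ≥ k) − (#blocks of size ≥ k + 1), so the partition is: 1 block(s) of size 1, 1 block(s) of size 3.
In nonincreasing order the block sizes are [3, 1].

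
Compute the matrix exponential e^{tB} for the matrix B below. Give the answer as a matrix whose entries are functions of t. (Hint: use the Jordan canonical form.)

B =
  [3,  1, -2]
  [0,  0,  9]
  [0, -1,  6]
e^{tB} =
  [exp(3*t), -t^2*exp(3*t)/2 + t*exp(3*t), 3*t^2*exp(3*t)/2 - 2*t*exp(3*t)]
  [0, -3*t*exp(3*t) + exp(3*t), 9*t*exp(3*t)]
  [0, -t*exp(3*t), 3*t*exp(3*t) + exp(3*t)]

Strategy: write B = P · J · P⁻¹ where J is a Jordan canonical form, so e^{tB} = P · e^{tJ} · P⁻¹, and e^{tJ} can be computed block-by-block.

B has Jordan form
J =
  [3, 1, 0]
  [0, 3, 1]
  [0, 0, 3]
(up to reordering of blocks).

Per-block formulas:
  For a 3×3 Jordan block J_3(3): exp(t · J_3(3)) = e^(3t)·(I + t·N + (t^2/2)·N^2), where N is the 3×3 nilpotent shift.

After assembling e^{tJ} and conjugating by P, we get:

e^{tB} =
  [exp(3*t), -t^2*exp(3*t)/2 + t*exp(3*t), 3*t^2*exp(3*t)/2 - 2*t*exp(3*t)]
  [0, -3*t*exp(3*t) + exp(3*t), 9*t*exp(3*t)]
  [0, -t*exp(3*t), 3*t*exp(3*t) + exp(3*t)]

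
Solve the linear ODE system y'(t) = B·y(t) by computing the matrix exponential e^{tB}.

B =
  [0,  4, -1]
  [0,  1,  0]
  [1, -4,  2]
e^{tB} =
  [-t*exp(t) + exp(t), 4*t*exp(t), -t*exp(t)]
  [0, exp(t), 0]
  [t*exp(t), -4*t*exp(t), t*exp(t) + exp(t)]

Strategy: write B = P · J · P⁻¹ where J is a Jordan canonical form, so e^{tB} = P · e^{tJ} · P⁻¹, and e^{tJ} can be computed block-by-block.

B has Jordan form
J =
  [1, 1, 0]
  [0, 1, 0]
  [0, 0, 1]
(up to reordering of blocks).

Per-block formulas:
  For a 1×1 block at λ = 1: exp(t · [1]) = [e^(1t)].
  For a 2×2 Jordan block J_2(1): exp(t · J_2(1)) = e^(1t)·(I + t·N), where N is the 2×2 nilpotent shift.

After assembling e^{tJ} and conjugating by P, we get:

e^{tB} =
  [-t*exp(t) + exp(t), 4*t*exp(t), -t*exp(t)]
  [0, exp(t), 0]
  [t*exp(t), -4*t*exp(t), t*exp(t) + exp(t)]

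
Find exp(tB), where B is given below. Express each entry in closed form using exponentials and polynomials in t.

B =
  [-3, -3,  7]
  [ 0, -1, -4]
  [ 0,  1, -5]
e^{tB} =
  [exp(-3*t), t^2*exp(-3*t)/2 - 3*t*exp(-3*t), -t^2*exp(-3*t) + 7*t*exp(-3*t)]
  [0, 2*t*exp(-3*t) + exp(-3*t), -4*t*exp(-3*t)]
  [0, t*exp(-3*t), -2*t*exp(-3*t) + exp(-3*t)]

Strategy: write B = P · J · P⁻¹ where J is a Jordan canonical form, so e^{tB} = P · e^{tJ} · P⁻¹, and e^{tJ} can be computed block-by-block.

B has Jordan form
J =
  [-3,  1,  0]
  [ 0, -3,  1]
  [ 0,  0, -3]
(up to reordering of blocks).

Per-block formulas:
  For a 3×3 Jordan block J_3(-3): exp(t · J_3(-3)) = e^(-3t)·(I + t·N + (t^2/2)·N^2), where N is the 3×3 nilpotent shift.

After assembling e^{tJ} and conjugating by P, we get:

e^{tB} =
  [exp(-3*t), t^2*exp(-3*t)/2 - 3*t*exp(-3*t), -t^2*exp(-3*t) + 7*t*exp(-3*t)]
  [0, 2*t*exp(-3*t) + exp(-3*t), -4*t*exp(-3*t)]
  [0, t*exp(-3*t), -2*t*exp(-3*t) + exp(-3*t)]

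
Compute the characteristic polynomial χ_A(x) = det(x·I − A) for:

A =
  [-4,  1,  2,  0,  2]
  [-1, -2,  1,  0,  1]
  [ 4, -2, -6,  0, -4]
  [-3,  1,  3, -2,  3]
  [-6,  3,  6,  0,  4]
x^5 + 10*x^4 + 40*x^3 + 80*x^2 + 80*x + 32

Expanding det(x·I − A) (e.g. by cofactor expansion or by noting that A is similar to its Jordan form J, which has the same characteristic polynomial as A) gives
  χ_A(x) = x^5 + 10*x^4 + 40*x^3 + 80*x^2 + 80*x + 32
which factors as (x + 2)^5. The eigenvalues (with algebraic multiplicities) are λ = -2 with multiplicity 5.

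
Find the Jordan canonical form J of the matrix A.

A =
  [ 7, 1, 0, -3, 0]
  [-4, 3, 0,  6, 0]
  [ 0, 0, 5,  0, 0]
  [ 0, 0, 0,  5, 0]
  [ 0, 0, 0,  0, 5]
J_2(5) ⊕ J_1(5) ⊕ J_1(5) ⊕ J_1(5)

The characteristic polynomial is
  det(x·I − A) = x^5 - 25*x^4 + 250*x^3 - 1250*x^2 + 3125*x - 3125 = (x - 5)^5

Eigenvalues and multiplicities (the geometric multiplicity of λ is n − rank(A − λI), which equals the number of Jordan blocks for λ):
  λ = 5: algebraic multiplicity = 5, geometric multiplicity = 4

Determining the block sizes for each eigenvalue:
  λ = 5: 4 blocks summing to 5 forces exactly one block of size 2 and the rest size 1 → block sizes [2, 1, 1, 1]

Assembling the blocks gives a Jordan form
J =
  [5, 1, 0, 0, 0]
  [0, 5, 0, 0, 0]
  [0, 0, 5, 0, 0]
  [0, 0, 0, 5, 0]
  [0, 0, 0, 0, 5]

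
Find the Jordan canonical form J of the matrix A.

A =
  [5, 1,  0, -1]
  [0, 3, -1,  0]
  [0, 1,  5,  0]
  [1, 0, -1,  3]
J_2(4) ⊕ J_2(4)

The characteristic polynomial is
  det(x·I − A) = x^4 - 16*x^3 + 96*x^2 - 256*x + 256 = (x - 4)^4

Eigenvalues and multiplicities (the geometric multiplicity of λ is n − rank(A − λI), which equals the number of Jordan blocks for λ):
  λ = 4: algebraic multiplicity = 4, geometric multiplicity = 2

Determining the block sizes for each eigenvalue:
  λ = 4: with am = 4 and gm = 2, the partition is not yet determined (e.g. several partitions of 4 into 2 parts exist). Let N = A − (4)·I. Computing rank(N^1) = 2, rank(N^2) = 0; the number of blocks of size ≥ j is rank(N^{j−1}) − rank(N^j), giving [2, 2]. So we have 2 block(s) of size 2 → block sizes [2, 2]

Assembling the blocks gives a Jordan form
J =
  [4, 1, 0, 0]
  [0, 4, 0, 0]
  [0, 0, 4, 1]
  [0, 0, 0, 4]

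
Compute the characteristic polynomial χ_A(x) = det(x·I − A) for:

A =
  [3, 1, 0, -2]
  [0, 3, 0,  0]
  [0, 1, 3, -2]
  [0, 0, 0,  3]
x^4 - 12*x^3 + 54*x^2 - 108*x + 81

Expanding det(x·I − A) (e.g. by cofactor expansion or by noting that A is similar to its Jordan form J, which has the same characteristic polynomial as A) gives
  χ_A(x) = x^4 - 12*x^3 + 54*x^2 - 108*x + 81
which factors as (x - 3)^4. The eigenvalues (with algebraic multiplicities) are λ = 3 with multiplicity 4.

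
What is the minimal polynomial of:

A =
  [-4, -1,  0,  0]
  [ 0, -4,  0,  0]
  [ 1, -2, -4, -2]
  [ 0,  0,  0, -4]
x^3 + 12*x^2 + 48*x + 64

The characteristic polynomial is χ_A(x) = (x + 4)^4, so the eigenvalues are known. The minimal polynomial is
  m_A(x) = Π_λ (x − λ)^{k_λ}
where k_λ is the size of the *largest* Jordan block for λ (equivalently, the smallest k with (A − λI)^k v = 0 for every generalised eigenvector v of λ).

  λ = -4: largest Jordan block has size 3, contributing (x + 4)^3

So m_A(x) = (x + 4)^3 = x^3 + 12*x^2 + 48*x + 64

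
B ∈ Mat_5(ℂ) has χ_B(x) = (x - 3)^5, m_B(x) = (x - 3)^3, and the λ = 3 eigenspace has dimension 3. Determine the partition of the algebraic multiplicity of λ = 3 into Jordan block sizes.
Block sizes for λ = 3: [3, 1, 1]

Step 1 — from the characteristic polynomial, algebraic multiplicity of λ = 3 is 5. From dim ker(B − (3)·I) = 3, there are exactly 3 Jordan blocks for λ = 3.
Step 2 — from the minimal polynomial, the factor (x − 3)^3 tells us the largest block for λ = 3 has size 3.
Step 3 — with total size 5, 3 blocks, and largest block 3, the block sizes (in nonincreasing order) are [3, 1, 1].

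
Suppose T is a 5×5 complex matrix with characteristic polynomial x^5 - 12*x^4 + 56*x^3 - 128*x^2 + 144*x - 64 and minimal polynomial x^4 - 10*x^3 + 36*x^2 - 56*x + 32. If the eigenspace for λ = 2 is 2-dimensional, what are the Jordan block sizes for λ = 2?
Block sizes for λ = 2: [3, 1]

Step 1 — from the characteristic polynomial, algebraic multiplicity of λ = 2 is 4. From dim ker(T − (2)·I) = 2, there are exactly 2 Jordan blocks for λ = 2.
Step 2 — from the minimal polynomial, the factor (x − 2)^3 tells us the largest block for λ = 2 has size 3.
Step 3 — with total size 4, 2 blocks, and largest block 3, the block sizes (in nonincreasing order) are [3, 1].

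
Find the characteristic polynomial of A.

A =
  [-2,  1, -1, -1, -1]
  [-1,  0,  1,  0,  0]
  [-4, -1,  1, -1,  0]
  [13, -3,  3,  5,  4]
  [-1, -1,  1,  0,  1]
x^5 - 5*x^4 + 10*x^3 - 10*x^2 + 5*x - 1

Expanding det(x·I − A) (e.g. by cofactor expansion or by noting that A is similar to its Jordan form J, which has the same characteristic polynomial as A) gives
  χ_A(x) = x^5 - 5*x^4 + 10*x^3 - 10*x^2 + 5*x - 1
which factors as (x - 1)^5. The eigenvalues (with algebraic multiplicities) are λ = 1 with multiplicity 5.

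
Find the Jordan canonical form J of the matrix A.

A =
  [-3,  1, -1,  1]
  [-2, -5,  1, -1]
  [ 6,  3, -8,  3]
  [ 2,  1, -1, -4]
J_3(-5) ⊕ J_1(-5)

The characteristic polynomial is
  det(x·I − A) = x^4 + 20*x^3 + 150*x^2 + 500*x + 625 = (x + 5)^4

Eigenvalues and multiplicities (the geometric multiplicity of λ is n − rank(A − λI), which equals the number of Jordan blocks for λ):
  λ = -5: algebraic multiplicity = 4, geometric multiplicity = 2

Determining the block sizes for each eigenvalue:
  λ = -5: with am = 4 and gm = 2, the partition is not yet determined (e.g. several partitions of 4 into 2 parts exist). Let N = A − (-5)·I. Computing rank(N^1) = 2, rank(N^2) = 1, rank(N^3) = 0; the number of blocks of size ≥ j is rank(N^{j−1}) − rank(N^j), giving [2, 1, 1]. So we have 1 block(s) of size 3, 1 block(s) of size 1 → block sizes [3, 1]

Assembling the blocks gives a Jordan form
J =
  [-5,  1,  0,  0]
  [ 0, -5,  1,  0]
  [ 0,  0, -5,  0]
  [ 0,  0,  0, -5]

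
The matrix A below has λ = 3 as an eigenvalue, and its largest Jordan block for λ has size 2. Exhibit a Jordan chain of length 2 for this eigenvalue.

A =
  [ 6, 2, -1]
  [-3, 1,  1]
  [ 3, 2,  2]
A Jordan chain for λ = 3 of length 2:
v_1 = (3, -3, 3)ᵀ
v_2 = (1, 0, 0)ᵀ

Let N = A − (3)·I. We want v_2 with N^2 v_2 = 0 but N^1 v_2 ≠ 0; then v_{j-1} := N · v_j for j = 2, …, 2.

Pick v_2 = (1, 0, 0)ᵀ.
Then v_1 = N · v_2 = (3, -3, 3)ᵀ.

Sanity check: (A − (3)·I) v_1 = (0, 0, 0)ᵀ = 0. ✓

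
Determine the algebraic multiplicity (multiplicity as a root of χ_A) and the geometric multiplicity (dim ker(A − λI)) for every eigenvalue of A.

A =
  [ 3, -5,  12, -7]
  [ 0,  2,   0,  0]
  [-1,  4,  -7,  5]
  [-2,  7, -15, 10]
λ = 2: alg = 4, geom = 2

Step 1 — factor the characteristic polynomial to read off the algebraic multiplicities:
  χ_A(x) = (x - 2)^4

Step 2 — compute geometric multiplicities via the rank-nullity identity g(λ) = n − rank(A − λI):
  rank(A − (2)·I) = 2, so dim ker(A − (2)·I) = n − 2 = 2

Summary:
  λ = 2: algebraic multiplicity = 4, geometric multiplicity = 2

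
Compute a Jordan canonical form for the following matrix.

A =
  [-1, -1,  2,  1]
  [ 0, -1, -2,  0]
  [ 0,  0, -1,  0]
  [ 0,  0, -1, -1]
J_3(-1) ⊕ J_1(-1)

The characteristic polynomial is
  det(x·I − A) = x^4 + 4*x^3 + 6*x^2 + 4*x + 1 = (x + 1)^4

Eigenvalues and multiplicities (the geometric multiplicity of λ is n − rank(A − λI), which equals the number of Jordan blocks for λ):
  λ = -1: algebraic multiplicity = 4, geometric multiplicity = 2

Determining the block sizes for each eigenvalue:
  λ = -1: with am = 4 and gm = 2, the partition is not yet determined (e.g. several partitions of 4 into 2 parts exist). Let N = A − (-1)·I. Computing rank(N^1) = 2, rank(N^2) = 1, rank(N^3) = 0; the number of blocks of size ≥ j is rank(N^{j−1}) − rank(N^j), giving [2, 1, 1]. So we have 1 block(s) of size 3, 1 block(s) of size 1 → block sizes [3, 1]

Assembling the blocks gives a Jordan form
J =
  [-1,  1,  0,  0]
  [ 0, -1,  1,  0]
  [ 0,  0, -1,  0]
  [ 0,  0,  0, -1]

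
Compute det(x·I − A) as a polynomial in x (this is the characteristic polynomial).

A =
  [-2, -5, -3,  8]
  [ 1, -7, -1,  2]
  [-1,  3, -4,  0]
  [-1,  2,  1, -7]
x^4 + 20*x^3 + 150*x^2 + 500*x + 625

Expanding det(x·I − A) (e.g. by cofactor expansion or by noting that A is similar to its Jordan form J, which has the same characteristic polynomial as A) gives
  χ_A(x) = x^4 + 20*x^3 + 150*x^2 + 500*x + 625
which factors as (x + 5)^4. The eigenvalues (with algebraic multiplicities) are λ = -5 with multiplicity 4.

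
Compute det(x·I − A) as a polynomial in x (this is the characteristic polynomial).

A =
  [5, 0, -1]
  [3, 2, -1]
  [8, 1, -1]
x^3 - 6*x^2 + 12*x - 8

Expanding det(x·I − A) (e.g. by cofactor expansion or by noting that A is similar to its Jordan form J, which has the same characteristic polynomial as A) gives
  χ_A(x) = x^3 - 6*x^2 + 12*x - 8
which factors as (x - 2)^3. The eigenvalues (with algebraic multiplicities) are λ = 2 with multiplicity 3.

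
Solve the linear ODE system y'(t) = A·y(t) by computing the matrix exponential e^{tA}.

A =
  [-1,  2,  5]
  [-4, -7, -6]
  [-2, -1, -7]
e^{tA} =
  [-t^2*exp(-5*t) + 4*t*exp(-5*t) + exp(-5*t), -t^2*exp(-5*t)/2 + 2*t*exp(-5*t), -t^2*exp(-5*t) + 5*t*exp(-5*t)]
  [2*t^2*exp(-5*t) - 4*t*exp(-5*t), t^2*exp(-5*t) - 2*t*exp(-5*t) + exp(-5*t), 2*t^2*exp(-5*t) - 6*t*exp(-5*t)]
  [-2*t*exp(-5*t), -t*exp(-5*t), -2*t*exp(-5*t) + exp(-5*t)]

Strategy: write A = P · J · P⁻¹ where J is a Jordan canonical form, so e^{tA} = P · e^{tJ} · P⁻¹, and e^{tJ} can be computed block-by-block.

A has Jordan form
J =
  [-5,  1,  0]
  [ 0, -5,  1]
  [ 0,  0, -5]
(up to reordering of blocks).

Per-block formulas:
  For a 3×3 Jordan block J_3(-5): exp(t · J_3(-5)) = e^(-5t)·(I + t·N + (t^2/2)·N^2), where N is the 3×3 nilpotent shift.

After assembling e^{tJ} and conjugating by P, we get:

e^{tA} =
  [-t^2*exp(-5*t) + 4*t*exp(-5*t) + exp(-5*t), -t^2*exp(-5*t)/2 + 2*t*exp(-5*t), -t^2*exp(-5*t) + 5*t*exp(-5*t)]
  [2*t^2*exp(-5*t) - 4*t*exp(-5*t), t^2*exp(-5*t) - 2*t*exp(-5*t) + exp(-5*t), 2*t^2*exp(-5*t) - 6*t*exp(-5*t)]
  [-2*t*exp(-5*t), -t*exp(-5*t), -2*t*exp(-5*t) + exp(-5*t)]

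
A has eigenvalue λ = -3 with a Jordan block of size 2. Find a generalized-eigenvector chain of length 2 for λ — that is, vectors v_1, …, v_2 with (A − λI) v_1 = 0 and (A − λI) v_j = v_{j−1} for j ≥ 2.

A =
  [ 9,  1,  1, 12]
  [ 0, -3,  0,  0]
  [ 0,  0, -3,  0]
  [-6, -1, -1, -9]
A Jordan chain for λ = -3 of length 2:
v_1 = (1, 0, 0, -1)ᵀ
v_2 = (0, 1, 0, 0)ᵀ

Let N = A − (-3)·I. We want v_2 with N^2 v_2 = 0 but N^1 v_2 ≠ 0; then v_{j-1} := N · v_j for j = 2, …, 2.

Pick v_2 = (0, 1, 0, 0)ᵀ.
Then v_1 = N · v_2 = (1, 0, 0, -1)ᵀ.

Sanity check: (A − (-3)·I) v_1 = (0, 0, 0, 0)ᵀ = 0. ✓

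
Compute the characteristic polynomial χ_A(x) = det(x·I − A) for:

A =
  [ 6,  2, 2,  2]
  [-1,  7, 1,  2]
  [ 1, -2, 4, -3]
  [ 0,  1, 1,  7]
x^4 - 24*x^3 + 216*x^2 - 864*x + 1296

Expanding det(x·I − A) (e.g. by cofactor expansion or by noting that A is similar to its Jordan form J, which has the same characteristic polynomial as A) gives
  χ_A(x) = x^4 - 24*x^3 + 216*x^2 - 864*x + 1296
which factors as (x - 6)^4. The eigenvalues (with algebraic multiplicities) are λ = 6 with multiplicity 4.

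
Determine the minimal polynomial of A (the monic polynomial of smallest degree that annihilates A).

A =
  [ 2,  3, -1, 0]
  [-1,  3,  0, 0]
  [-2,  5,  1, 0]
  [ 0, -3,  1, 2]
x^3 - 6*x^2 + 12*x - 8

The characteristic polynomial is χ_A(x) = (x - 2)^4, so the eigenvalues are known. The minimal polynomial is
  m_A(x) = Π_λ (x − λ)^{k_λ}
where k_λ is the size of the *largest* Jordan block for λ (equivalently, the smallest k with (A − λI)^k v = 0 for every generalised eigenvector v of λ).

  λ = 2: largest Jordan block has size 3, contributing (x − 2)^3

So m_A(x) = (x - 2)^3 = x^3 - 6*x^2 + 12*x - 8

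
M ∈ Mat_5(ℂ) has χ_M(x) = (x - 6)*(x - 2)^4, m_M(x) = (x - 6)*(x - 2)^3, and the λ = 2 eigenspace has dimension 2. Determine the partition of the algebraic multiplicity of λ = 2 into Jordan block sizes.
Block sizes for λ = 2: [3, 1]

Step 1 — from the characteristic polynomial, algebraic multiplicity of λ = 2 is 4. From dim ker(M − (2)·I) = 2, there are exactly 2 Jordan blocks for λ = 2.
Step 2 — from the minimal polynomial, the factor (x − 2)^3 tells us the largest block for λ = 2 has size 3.
Step 3 — with total size 4, 2 blocks, and largest block 3, the block sizes (in nonincreasing order) are [3, 1].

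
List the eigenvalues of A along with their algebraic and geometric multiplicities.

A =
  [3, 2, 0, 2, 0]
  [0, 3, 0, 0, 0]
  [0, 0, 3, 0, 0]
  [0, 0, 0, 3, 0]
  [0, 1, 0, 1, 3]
λ = 3: alg = 5, geom = 4

Step 1 — factor the characteristic polynomial to read off the algebraic multiplicities:
  χ_A(x) = (x - 3)^5

Step 2 — compute geometric multiplicities via the rank-nullity identity g(λ) = n − rank(A − λI):
  rank(A − (3)·I) = 1, so dim ker(A − (3)·I) = n − 1 = 4

Summary:
  λ = 3: algebraic multiplicity = 5, geometric multiplicity = 4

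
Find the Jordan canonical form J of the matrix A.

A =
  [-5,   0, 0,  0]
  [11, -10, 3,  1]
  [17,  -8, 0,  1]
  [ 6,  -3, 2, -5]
J_3(-5) ⊕ J_1(-5)

The characteristic polynomial is
  det(x·I − A) = x^4 + 20*x^3 + 150*x^2 + 500*x + 625 = (x + 5)^4

Eigenvalues and multiplicities (the geometric multiplicity of λ is n − rank(A − λI), which equals the number of Jordan blocks for λ):
  λ = -5: algebraic multiplicity = 4, geometric multiplicity = 2

Determining the block sizes for each eigenvalue:
  λ = -5: with am = 4 and gm = 2, the partition is not yet determined (e.g. several partitions of 4 into 2 parts exist). Let N = A − (-5)·I. Computing rank(N^1) = 2, rank(N^2) = 1, rank(N^3) = 0; the number of blocks of size ≥ j is rank(N^{j−1}) − rank(N^j), giving [2, 1, 1]. So we have 1 block(s) of size 3, 1 block(s) of size 1 → block sizes [3, 1]

Assembling the blocks gives a Jordan form
J =
  [-5,  1,  0,  0]
  [ 0, -5,  1,  0]
  [ 0,  0, -5,  0]
  [ 0,  0,  0, -5]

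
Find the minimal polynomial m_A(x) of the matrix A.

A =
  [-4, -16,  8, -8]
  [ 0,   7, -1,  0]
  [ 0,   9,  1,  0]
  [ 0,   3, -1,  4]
x^3 - 4*x^2 - 16*x + 64

The characteristic polynomial is χ_A(x) = (x - 4)^3*(x + 4), so the eigenvalues are known. The minimal polynomial is
  m_A(x) = Π_λ (x − λ)^{k_λ}
where k_λ is the size of the *largest* Jordan block for λ (equivalently, the smallest k with (A − λI)^k v = 0 for every generalised eigenvector v of λ).

  λ = -4: largest Jordan block has size 1, contributing (x + 4)
  λ = 4: largest Jordan block has size 2, contributing (x − 4)^2

So m_A(x) = (x - 4)^2*(x + 4) = x^3 - 4*x^2 - 16*x + 64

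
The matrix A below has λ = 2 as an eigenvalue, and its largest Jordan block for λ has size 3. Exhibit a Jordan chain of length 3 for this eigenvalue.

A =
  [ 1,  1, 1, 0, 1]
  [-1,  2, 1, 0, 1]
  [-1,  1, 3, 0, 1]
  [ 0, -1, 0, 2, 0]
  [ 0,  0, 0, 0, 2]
A Jordan chain for λ = 2 of length 3:
v_1 = (-1, 0, -1, 1, 0)ᵀ
v_2 = (-1, -1, -1, 0, 0)ᵀ
v_3 = (1, 0, 0, 0, 0)ᵀ

Let N = A − (2)·I. We want v_3 with N^3 v_3 = 0 but N^2 v_3 ≠ 0; then v_{j-1} := N · v_j for j = 3, …, 2.

Pick v_3 = (1, 0, 0, 0, 0)ᵀ.
Then v_2 = N · v_3 = (-1, -1, -1, 0, 0)ᵀ.
Then v_1 = N · v_2 = (-1, 0, -1, 1, 0)ᵀ.

Sanity check: (A − (2)·I) v_1 = (0, 0, 0, 0, 0)ᵀ = 0. ✓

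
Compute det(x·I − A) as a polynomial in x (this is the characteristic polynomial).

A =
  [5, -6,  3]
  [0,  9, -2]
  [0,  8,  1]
x^3 - 15*x^2 + 75*x - 125

Expanding det(x·I − A) (e.g. by cofactor expansion or by noting that A is similar to its Jordan form J, which has the same characteristic polynomial as A) gives
  χ_A(x) = x^3 - 15*x^2 + 75*x - 125
which factors as (x - 5)^3. The eigenvalues (with algebraic multiplicities) are λ = 5 with multiplicity 3.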